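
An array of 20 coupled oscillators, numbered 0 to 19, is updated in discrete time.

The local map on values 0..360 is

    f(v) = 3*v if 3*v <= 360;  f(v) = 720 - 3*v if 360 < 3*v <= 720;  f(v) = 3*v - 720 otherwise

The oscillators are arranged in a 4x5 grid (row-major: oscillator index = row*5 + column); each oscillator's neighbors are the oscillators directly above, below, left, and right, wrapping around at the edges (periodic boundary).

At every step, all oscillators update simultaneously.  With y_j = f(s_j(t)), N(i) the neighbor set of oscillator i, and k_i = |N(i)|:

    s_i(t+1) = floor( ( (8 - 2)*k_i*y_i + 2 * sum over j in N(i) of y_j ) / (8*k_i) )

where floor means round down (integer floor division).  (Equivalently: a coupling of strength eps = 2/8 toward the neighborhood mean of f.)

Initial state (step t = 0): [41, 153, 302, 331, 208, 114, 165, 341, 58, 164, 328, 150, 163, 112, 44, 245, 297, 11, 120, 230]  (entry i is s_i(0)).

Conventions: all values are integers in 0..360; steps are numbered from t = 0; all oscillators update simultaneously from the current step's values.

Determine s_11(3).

Simulating step by step:
t=0: [41, 153, 302, 331, 208, 114, 165, 341, 58, 164, 328, 150, 163, 112, 44, 245, 297, 11, 120, 230]
t=1: [136, 239, 193, 255, 112, 309, 242, 278, 201, 217, 245, 258, 232, 308, 152, 48, 164, 84, 312, 60]
t=2: [277, 45, 131, 84, 289, 180, 28, 103, 114, 109, 53, 57, 57, 191, 227, 153, 199, 227, 204, 195]
t=3: [128, 141, 291, 246, 161, 177, 112, 289, 321, 289, 159, 161, 169, 151, 77, 228, 130, 74, 116, 135]

Answer: s_11(3) = 161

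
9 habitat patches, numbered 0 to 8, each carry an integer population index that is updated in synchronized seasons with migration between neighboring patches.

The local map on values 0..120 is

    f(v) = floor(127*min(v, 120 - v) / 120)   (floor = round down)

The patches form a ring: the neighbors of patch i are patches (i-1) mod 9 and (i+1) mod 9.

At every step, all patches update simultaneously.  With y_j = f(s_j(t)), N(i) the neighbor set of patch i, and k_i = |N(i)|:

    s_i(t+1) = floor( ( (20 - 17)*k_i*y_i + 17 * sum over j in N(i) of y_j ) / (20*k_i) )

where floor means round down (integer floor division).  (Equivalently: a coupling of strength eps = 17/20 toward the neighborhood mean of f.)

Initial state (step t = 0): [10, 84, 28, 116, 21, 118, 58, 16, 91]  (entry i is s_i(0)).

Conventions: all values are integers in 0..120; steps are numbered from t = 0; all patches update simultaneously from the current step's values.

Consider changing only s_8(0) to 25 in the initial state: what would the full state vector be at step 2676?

Answer: [61, 61, 61, 61, 61, 61, 61, 61, 61]
Key observation: The state at step 31, [62, 62, 62, 62, 62, 62, 62, 62, 62], reappears at step 33: the system is in a cycle of period 2 from step 31 on.  Therefore the state at step 2676 equals the state at step 31 + ((2676 - 31) mod 2) = 32, which is [61, 61, 61, 61, 61, 61, 61, 61, 61].

Derivation:
t=0: [10, 84, 28, 116, 21, 118, 58, 16, 25]
t=1: [28, 22, 22, 22, 5, 35, 16, 39, 14]
t=2: [20, 25, 23, 15, 26, 14, 35, 18, 31]
t=3: [27, 23, 21, 23, 16, 29, 19, 32, 21]
t=4: [23, 24, 23, 19, 25, 19, 29, 22, 29]
t=5: [26, 24, 22, 24, 20, 26, 22, 28, 24]
t=6: [25, 25, 24, 22, 25, 22, 27, 24, 27]
t=7: [26, 25, 24, 25, 23, 26, 24, 27, 25]
t=8: [26, 26, 25, 24, 26, 24, 27, 25, 27]
t=9: [27, 26, 26, 26, 25, 27, 25, 27, 26]
t=10: [27, 27, 27, 26, 27, 26, 27, 26, 27]
t=11: [28, 28, 27, 27, 27, 27, 27, 27, 27]
t=12: [28, 28, 28, 28, 28, 28, 28, 28, 28]
t=13: [29, 29, 29, 29, 29, 29, 29, 29, 29]
t=14: [30, 30, 30, 30, 30, 30, 30, 30, 30]
t=15: [31, 31, 31, 31, 31, 31, 31, 31, 31]
t=16: [32, 32, 32, 32, 32, 32, 32, 32, 32]
t=17: [33, 33, 33, 33, 33, 33, 33, 33, 33]
t=18: [34, 34, 34, 34, 34, 34, 34, 34, 34]
t=19: [35, 35, 35, 35, 35, 35, 35, 35, 35]
t=20: [37, 37, 37, 37, 37, 37, 37, 37, 37]
t=21: [39, 39, 39, 39, 39, 39, 39, 39, 39]
t=22: [41, 41, 41, 41, 41, 41, 41, 41, 41]
t=23: [43, 43, 43, 43, 43, 43, 43, 43, 43]
t=24: [45, 45, 45, 45, 45, 45, 45, 45, 45]
t=25: [47, 47, 47, 47, 47, 47, 47, 47, 47]
t=26: [49, 49, 49, 49, 49, 49, 49, 49, 49]
t=27: [51, 51, 51, 51, 51, 51, 51, 51, 51]
t=28: [53, 53, 53, 53, 53, 53, 53, 53, 53]
t=29: [56, 56, 56, 56, 56, 56, 56, 56, 56]
t=30: [59, 59, 59, 59, 59, 59, 59, 59, 59]
t=31: [62, 62, 62, 62, 62, 62, 62, 62, 62]
t=32: [61, 61, 61, 61, 61, 61, 61, 61, 61]
t=33: [62, 62, 62, 62, 62, 62, 62, 62, 62]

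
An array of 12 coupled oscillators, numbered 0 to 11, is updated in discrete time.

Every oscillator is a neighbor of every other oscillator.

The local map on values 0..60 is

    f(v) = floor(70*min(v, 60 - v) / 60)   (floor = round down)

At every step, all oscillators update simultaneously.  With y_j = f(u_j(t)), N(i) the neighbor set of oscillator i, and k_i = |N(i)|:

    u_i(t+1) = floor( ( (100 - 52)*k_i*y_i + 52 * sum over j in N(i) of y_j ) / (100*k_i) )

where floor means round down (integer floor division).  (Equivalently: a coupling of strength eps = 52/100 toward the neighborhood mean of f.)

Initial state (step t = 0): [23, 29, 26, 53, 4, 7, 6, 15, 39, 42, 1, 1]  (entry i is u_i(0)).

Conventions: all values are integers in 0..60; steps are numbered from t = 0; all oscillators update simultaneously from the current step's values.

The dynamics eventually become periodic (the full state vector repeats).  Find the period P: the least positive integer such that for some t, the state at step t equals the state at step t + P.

Answer: 2
Key observation: The state at step 8, [33, 33, 33, 33, 33, 33, 33, 33, 33, 33, 33, 33], reappears at step 10 — and no state repeats earlier — so the cycle the system enters has period 2.

Derivation:
t=0: [23, 29, 26, 53, 4, 7, 6, 15, 39, 42, 1, 1]
t=1: [19, 22, 21, 11, 10, 11, 11, 15, 18, 17, 8, 8]
t=2: [18, 19, 19, 14, 13, 14, 14, 16, 18, 17, 13, 13]
t=3: [19, 19, 19, 17, 16, 17, 17, 18, 19, 18, 16, 16]
t=4: [20, 20, 20, 19, 19, 19, 19, 20, 20, 20, 19, 19]
t=5: [22, 22, 22, 22, 22, 22, 22, 22, 22, 22, 22, 22]
t=6: [25, 25, 25, 25, 25, 25, 25, 25, 25, 25, 25, 25]
t=7: [29, 29, 29, 29, 29, 29, 29, 29, 29, 29, 29, 29]
t=8: [33, 33, 33, 33, 33, 33, 33, 33, 33, 33, 33, 33]
t=9: [31, 31, 31, 31, 31, 31, 31, 31, 31, 31, 31, 31]
t=10: [33, 33, 33, 33, 33, 33, 33, 33, 33, 33, 33, 33]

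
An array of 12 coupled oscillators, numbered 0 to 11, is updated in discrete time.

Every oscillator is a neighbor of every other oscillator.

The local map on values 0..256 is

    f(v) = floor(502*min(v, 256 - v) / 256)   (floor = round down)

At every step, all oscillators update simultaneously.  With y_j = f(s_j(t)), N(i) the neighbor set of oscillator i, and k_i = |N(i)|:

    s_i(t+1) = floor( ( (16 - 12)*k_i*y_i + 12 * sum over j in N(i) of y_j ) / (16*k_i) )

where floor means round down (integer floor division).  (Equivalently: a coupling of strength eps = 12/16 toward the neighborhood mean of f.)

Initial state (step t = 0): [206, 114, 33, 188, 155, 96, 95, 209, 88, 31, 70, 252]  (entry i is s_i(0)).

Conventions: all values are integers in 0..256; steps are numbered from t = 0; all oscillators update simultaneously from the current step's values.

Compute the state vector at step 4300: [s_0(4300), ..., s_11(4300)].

Answer: [92, 92, 92, 92, 92, 92, 92, 92, 92, 92, 92, 92]
Key observation: The state at step 21, [180, 180, 180, 180, 180, 180, 180, 180, 180, 180, 180, 180], reappears at step 25: the system is in a cycle of period 4 from step 21 on.  Therefore the state at step 4300 equals the state at step 21 + ((4300 - 21) mod 4) = 24, which is [92, 92, 92, 92, 92, 92, 92, 92, 92, 92, 92, 92].

Derivation:
t=0: [206, 114, 33, 188, 155, 96, 95, 209, 88, 31, 70, 252]
t=1: [124, 146, 117, 130, 142, 140, 140, 122, 137, 117, 131, 107]
t=2: [232, 227, 230, 233, 229, 229, 229, 232, 230, 230, 233, 226]
t=3: [49, 51, 50, 49, 50, 50, 50, 49, 50, 50, 49, 51]
t=4: [97, 98, 97, 97, 97, 97, 97, 97, 97, 97, 97, 98]
t=5: [190, 190, 190, 190, 190, 190, 190, 190, 190, 190, 190, 190]
t=6: [129, 129, 129, 129, 129, 129, 129, 129, 129, 129, 129, 129]
t=7: [249, 249, 249, 249, 249, 249, 249, 249, 249, 249, 249, 249]
t=8: [13, 13, 13, 13, 13, 13, 13, 13, 13, 13, 13, 13]
t=9: [25, 25, 25, 25, 25, 25, 25, 25, 25, 25, 25, 25]
t=10: [49, 49, 49, 49, 49, 49, 49, 49, 49, 49, 49, 49]
t=11: [96, 96, 96, 96, 96, 96, 96, 96, 96, 96, 96, 96]
t=12: [188, 188, 188, 188, 188, 188, 188, 188, 188, 188, 188, 188]
t=13: [133, 133, 133, 133, 133, 133, 133, 133, 133, 133, 133, 133]
t=14: [241, 241, 241, 241, 241, 241, 241, 241, 241, 241, 241, 241]
t=15: [29, 29, 29, 29, 29, 29, 29, 29, 29, 29, 29, 29]
t=16: [56, 56, 56, 56, 56, 56, 56, 56, 56, 56, 56, 56]
t=17: [109, 109, 109, 109, 109, 109, 109, 109, 109, 109, 109, 109]
t=18: [213, 213, 213, 213, 213, 213, 213, 213, 213, 213, 213, 213]
t=19: [84, 84, 84, 84, 84, 84, 84, 84, 84, 84, 84, 84]
t=20: [164, 164, 164, 164, 164, 164, 164, 164, 164, 164, 164, 164]
t=21: [180, 180, 180, 180, 180, 180, 180, 180, 180, 180, 180, 180]
t=22: [149, 149, 149, 149, 149, 149, 149, 149, 149, 149, 149, 149]
t=23: [209, 209, 209, 209, 209, 209, 209, 209, 209, 209, 209, 209]
t=24: [92, 92, 92, 92, 92, 92, 92, 92, 92, 92, 92, 92]
t=25: [180, 180, 180, 180, 180, 180, 180, 180, 180, 180, 180, 180]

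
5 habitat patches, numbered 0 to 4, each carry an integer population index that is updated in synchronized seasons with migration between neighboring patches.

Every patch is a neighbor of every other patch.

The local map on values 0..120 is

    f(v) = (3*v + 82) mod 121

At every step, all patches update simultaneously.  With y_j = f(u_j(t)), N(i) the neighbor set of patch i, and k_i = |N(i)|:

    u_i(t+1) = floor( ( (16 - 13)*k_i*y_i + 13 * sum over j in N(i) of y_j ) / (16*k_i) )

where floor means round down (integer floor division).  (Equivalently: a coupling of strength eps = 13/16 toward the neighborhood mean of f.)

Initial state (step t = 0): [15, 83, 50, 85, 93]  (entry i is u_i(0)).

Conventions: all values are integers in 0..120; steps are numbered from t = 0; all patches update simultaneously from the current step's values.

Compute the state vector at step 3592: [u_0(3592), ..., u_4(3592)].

Simulating step by step:
t=0: [15, 83, 50, 85, 93]
t=1: [85, 83, 83, 83, 83]
t=2: [90, 90, 90, 90, 90]
t=3: [110, 110, 110, 110, 110]
t=4: [49, 49, 49, 49, 49]
t=5: [108, 108, 108, 108, 108]
t=6: [43, 43, 43, 43, 43]
t=7: [90, 90, 90, 90, 90]

Answer: [90, 90, 90, 90, 90]
Key observation: The state at step 2, [90, 90, 90, 90, 90], reappears at step 7: the system is in a cycle of period 5 from step 2 on.  Therefore the state at step 3592 equals the state at step 2 + ((3592 - 2) mod 5) = 2, which is [90, 90, 90, 90, 90].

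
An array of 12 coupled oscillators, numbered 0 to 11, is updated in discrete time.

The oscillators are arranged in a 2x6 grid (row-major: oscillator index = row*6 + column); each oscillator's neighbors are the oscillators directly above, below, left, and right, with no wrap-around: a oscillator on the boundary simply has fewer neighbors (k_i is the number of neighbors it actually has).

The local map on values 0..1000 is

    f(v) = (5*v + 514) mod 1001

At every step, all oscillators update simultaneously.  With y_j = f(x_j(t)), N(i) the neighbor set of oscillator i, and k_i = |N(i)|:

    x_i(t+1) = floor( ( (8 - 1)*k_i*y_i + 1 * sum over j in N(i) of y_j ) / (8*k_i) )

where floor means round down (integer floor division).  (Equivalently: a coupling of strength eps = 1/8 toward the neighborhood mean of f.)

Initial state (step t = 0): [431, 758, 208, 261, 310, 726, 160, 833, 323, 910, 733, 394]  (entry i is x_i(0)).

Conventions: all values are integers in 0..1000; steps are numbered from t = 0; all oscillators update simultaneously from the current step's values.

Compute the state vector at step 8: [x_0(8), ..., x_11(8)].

Simulating step by step:
t=0: [431, 758, 208, 261, 310, 726, 160, 833, 323, 910, 733, 394]
t=1: [621, 341, 535, 743, 101, 156, 357, 621, 164, 98, 178, 441]
t=2: [571, 248, 195, 205, 54, 302, 336, 574, 324, 42, 383, 670]
t=3: [379, 710, 486, 553, 727, 122, 214, 378, 181, 679, 472, 781]
t=4: [396, 125, 855, 324, 179, 142, 560, 395, 459, 858, 824, 425]
t=5: [458, 194, 731, 198, 398, 260, 333, 478, 792, 765, 628, 610]
t=6: [743, 500, 205, 481, 521, 777, 261, 836, 469, 360, 627, 582]
t=7: [248, 70, 545, 842, 183, 379, 772, 674, 814, 373, 600, 433]
t=8: [736, 833, 296, 673, 442, 425, 425, 846, 569, 405, 508, 649]

Answer: [736, 833, 296, 673, 442, 425, 425, 846, 569, 405, 508, 649]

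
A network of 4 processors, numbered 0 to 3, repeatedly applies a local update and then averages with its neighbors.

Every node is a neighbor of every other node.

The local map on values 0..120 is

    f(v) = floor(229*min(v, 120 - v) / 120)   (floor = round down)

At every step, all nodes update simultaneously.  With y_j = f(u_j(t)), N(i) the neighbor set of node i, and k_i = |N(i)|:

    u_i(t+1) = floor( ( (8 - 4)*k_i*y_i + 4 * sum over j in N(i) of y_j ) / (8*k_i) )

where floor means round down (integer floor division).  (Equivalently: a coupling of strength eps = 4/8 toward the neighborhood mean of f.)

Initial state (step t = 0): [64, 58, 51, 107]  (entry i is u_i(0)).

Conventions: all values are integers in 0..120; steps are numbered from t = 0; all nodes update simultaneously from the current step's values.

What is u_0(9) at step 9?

Answer: u_0(9) = 108

Derivation:
t=0: [64, 58, 51, 107]
t=1: [91, 92, 88, 64]
t=2: [64, 63, 66, 81]
t=3: [100, 101, 99, 89]
t=4: [41, 40, 42, 48]
t=5: [80, 79, 80, 84]
t=6: [75, 75, 75, 72]
t=7: [86, 86, 86, 88]
t=8: [63, 63, 63, 62]
t=9: [108, 108, 108, 109]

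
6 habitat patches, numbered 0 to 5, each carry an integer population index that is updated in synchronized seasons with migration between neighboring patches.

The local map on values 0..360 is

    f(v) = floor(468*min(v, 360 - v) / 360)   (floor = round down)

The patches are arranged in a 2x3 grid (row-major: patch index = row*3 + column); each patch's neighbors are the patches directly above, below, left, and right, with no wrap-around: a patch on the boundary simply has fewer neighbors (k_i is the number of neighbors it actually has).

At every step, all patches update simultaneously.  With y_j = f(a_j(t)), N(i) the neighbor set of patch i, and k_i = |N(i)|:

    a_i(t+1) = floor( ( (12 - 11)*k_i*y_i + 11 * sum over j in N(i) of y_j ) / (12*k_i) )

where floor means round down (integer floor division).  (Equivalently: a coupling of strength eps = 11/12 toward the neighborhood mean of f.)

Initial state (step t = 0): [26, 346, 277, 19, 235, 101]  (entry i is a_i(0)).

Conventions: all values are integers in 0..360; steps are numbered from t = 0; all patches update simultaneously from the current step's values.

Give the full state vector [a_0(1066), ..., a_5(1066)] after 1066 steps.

Simulating step by step:
t=0: [26, 346, 277, 19, 235, 101]
t=1: [22, 93, 77, 91, 66, 134]
t=2: [111, 75, 143, 61, 132, 99]
t=3: [92, 160, 118, 150, 107, 173]
t=4: [194, 142, 210, 134, 203, 152]
t=5: [182, 202, 190, 206, 186, 199]
t=6: [204, 224, 208, 226, 206, 222]
t=7: [177, 197, 179, 198, 178, 196]
t=8: [212, 229, 213, 228, 212, 229]
t=9: [172, 189, 171, 190, 172, 189]
t=10: [221, 222, 222, 222, 221, 222]
t=11: [179, 179, 179, 179, 179, 179]
t=12: [232, 232, 232, 232, 232, 232]
t=13: [166, 166, 166, 166, 166, 166]
t=14: [215, 215, 215, 215, 215, 215]
t=15: [188, 188, 188, 188, 188, 188]
t=16: [223, 223, 223, 223, 223, 223]
t=17: [178, 178, 178, 178, 178, 178]
t=18: [231, 231, 231, 231, 231, 231]
t=19: [167, 167, 167, 167, 167, 167]
t=20: [217, 217, 217, 217, 217, 217]
t=21: [185, 185, 185, 185, 185, 185]
t=22: [227, 227, 227, 227, 227, 227]
t=23: [172, 172, 172, 172, 172, 172]
t=24: [223, 223, 223, 223, 223, 223]

Answer: [231, 231, 231, 231, 231, 231]
Key observation: The state at step 16, [223, 223, 223, 223, 223, 223], reappears at step 24: the system is in a cycle of period 8 from step 16 on.  Therefore the state at step 1066 equals the state at step 16 + ((1066 - 16) mod 8) = 18, which is [231, 231, 231, 231, 231, 231].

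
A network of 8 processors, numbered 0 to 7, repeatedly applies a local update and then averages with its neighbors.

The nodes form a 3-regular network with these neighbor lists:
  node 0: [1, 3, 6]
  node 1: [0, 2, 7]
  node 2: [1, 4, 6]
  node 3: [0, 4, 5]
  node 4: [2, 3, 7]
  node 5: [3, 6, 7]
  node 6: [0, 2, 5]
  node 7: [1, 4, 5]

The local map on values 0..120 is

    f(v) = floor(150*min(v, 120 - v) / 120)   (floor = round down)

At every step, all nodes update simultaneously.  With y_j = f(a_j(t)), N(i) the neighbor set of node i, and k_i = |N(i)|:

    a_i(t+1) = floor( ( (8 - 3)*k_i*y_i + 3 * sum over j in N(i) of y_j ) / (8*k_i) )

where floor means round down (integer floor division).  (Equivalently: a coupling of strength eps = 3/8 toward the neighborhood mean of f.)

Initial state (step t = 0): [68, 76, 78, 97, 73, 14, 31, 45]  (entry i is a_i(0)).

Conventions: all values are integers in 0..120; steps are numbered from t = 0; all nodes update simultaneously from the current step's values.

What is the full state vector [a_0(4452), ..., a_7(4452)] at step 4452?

Answer: [56, 56, 56, 56, 56, 56, 56, 56]
Key observation: The state at step 34, [60, 60, 60, 60, 60, 60, 60, 60], reappears at step 40: the system is in a cycle of period 6 from step 34 on.  Therefore the state at step 4452 equals the state at step 34 + ((4452 - 34) mod 6) = 36, which is [56, 56, 56, 56, 56, 56, 56, 56].

Derivation:
t=0: [68, 76, 78, 97, 73, 14, 31, 45]
t=1: [55, 56, 51, 35, 53, 25, 40, 51]
t=2: [62, 68, 62, 47, 62, 38, 51, 60]
t=3: [68, 68, 70, 60, 70, 53, 63, 69]
t=4: [67, 64, 63, 71, 63, 67, 68, 63]
t=5: [65, 69, 70, 63, 69, 65, 66, 70]
t=6: [67, 63, 62, 69, 63, 67, 66, 63]
t=7: [66, 70, 71, 64, 70, 66, 67, 70]
t=8: [66, 62, 61, 68, 62, 66, 65, 62]
t=9: [67, 71, 72, 66, 71, 67, 68, 71]
t=10: [65, 61, 60, 66, 61, 65, 64, 61]
t=11: [68, 72, 73, 68, 72, 68, 70, 72]
t=12: [64, 60, 59, 64, 60, 64, 62, 60]
t=13: [70, 74, 73, 70, 74, 70, 71, 74]
t=14: [61, 57, 58, 61, 57, 61, 60, 57]
t=15: [73, 71, 72, 72, 71, 73, 74, 71]
t=16: [58, 60, 59, 59, 60, 58, 57, 60]
t=17: [72, 74, 73, 73, 74, 72, 71, 74]
t=18: [59, 57, 58, 58, 57, 59, 60, 57]
t=19: [72, 71, 72, 72, 71, 72, 74, 71]
t=20: [59, 60, 59, 60, 60, 59, 58, 60]
t=21: [73, 74, 73, 74, 74, 73, 72, 74]
t=22: [58, 57, 58, 57, 57, 58, 59, 57]
t=23: [71, 71, 71, 71, 71, 71, 72, 71]
t=24: [60, 61, 60, 61, 61, 60, 60, 61]
t=25: [74, 73, 74, 73, 73, 74, 75, 73]
t=26: [57, 57, 57, 57, 57, 57, 56, 57]
t=27: [70, 71, 70, 71, 71, 70, 70, 71]
t=28: [61, 61, 61, 61, 61, 61, 62, 61]
t=29: [72, 73, 72, 73, 73, 72, 72, 73]
t=30: [59, 58, 59, 58, 58, 59, 60, 58]
t=31: [73, 72, 73, 72, 72, 73, 74, 72]
t=32: [58, 59, 58, 59, 59, 58, 57, 59]
t=33: [72, 72, 72, 72, 72, 72, 71, 72]
t=34: [60, 60, 60, 60, 60, 60, 60, 60]
t=35: [75, 75, 75, 75, 75, 75, 75, 75]
t=36: [56, 56, 56, 56, 56, 56, 56, 56]
t=37: [70, 70, 70, 70, 70, 70, 70, 70]
t=38: [62, 62, 62, 62, 62, 62, 62, 62]
t=39: [72, 72, 72, 72, 72, 72, 72, 72]
t=40: [60, 60, 60, 60, 60, 60, 60, 60]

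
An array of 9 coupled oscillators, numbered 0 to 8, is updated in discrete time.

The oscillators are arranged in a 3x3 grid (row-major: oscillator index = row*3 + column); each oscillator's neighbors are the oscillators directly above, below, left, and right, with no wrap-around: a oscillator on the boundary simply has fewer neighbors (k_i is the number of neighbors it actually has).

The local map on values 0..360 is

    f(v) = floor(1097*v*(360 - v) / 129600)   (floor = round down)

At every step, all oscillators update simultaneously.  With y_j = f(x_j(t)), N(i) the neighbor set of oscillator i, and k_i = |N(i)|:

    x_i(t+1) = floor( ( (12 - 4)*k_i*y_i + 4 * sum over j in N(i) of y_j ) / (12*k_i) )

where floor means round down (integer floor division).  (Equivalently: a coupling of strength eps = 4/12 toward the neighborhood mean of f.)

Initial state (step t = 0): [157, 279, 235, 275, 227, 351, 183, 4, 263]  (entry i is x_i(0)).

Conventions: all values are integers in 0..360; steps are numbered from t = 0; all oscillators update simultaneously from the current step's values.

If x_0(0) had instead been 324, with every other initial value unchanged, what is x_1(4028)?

Simulating step by step:
t=0: [324, 279, 235, 275, 227, 351, 183, 4, 263]
t=1: [130, 194, 201, 201, 205, 97, 217, 90, 149]
t=2: [259, 269, 261, 267, 258, 232, 253, 225, 247]
t=3: [216, 211, 221, 214, 225, 242, 230, 247, 242]
t=4: [263, 264, 257, 261, 255, 244, 252, 240, 240]
t=5: [215, 216, 224, 219, 226, 236, 230, 239, 242]
t=6: [262, 261, 256, 259, 255, 248, 252, 246, 242]
t=7: [217, 219, 225, 222, 226, 233, 229, 235, 239]
t=8: [261, 260, 256, 258, 255, 250, 253, 249, 245]
t=9: [219, 221, 225, 222, 226, 231, 228, 232, 236]
t=10: [260, 259, 256, 258, 255, 252, 254, 251, 248]
t=11: [220, 221, 225, 222, 226, 229, 226, 230, 233]
t=12: [259, 259, 256, 258, 256, 253, 256, 253, 251]
t=13: [221, 221, 225, 222, 225, 228, 225, 228, 230]
t=14: [259, 259, 257, 258, 256, 254, 256, 254, 253]
t=15: [221, 221, 224, 222, 224, 226, 224, 226, 228]
t=16: [259, 259, 257, 258, 257, 256, 257, 256, 254]
t=17: [221, 221, 223, 222, 223, 225, 223, 225, 226]
t=18: [259, 259, 258, 258, 258, 257, 258, 257, 256]
t=19: [221, 221, 222, 221, 222, 223, 222, 223, 224]
t=20: [260, 259, 259, 259, 259, 258, 259, 258, 257]
t=21: [220, 220, 221, 220, 221, 222, 221, 222, 223]
t=22: [260, 260, 259, 260, 259, 259, 259, 259, 258]
t=23: [220, 220, 220, 220, 220, 221, 220, 221, 221]
t=24: [260, 260, 260, 260, 260, 260, 260, 260, 260]
t=25: [220, 220, 220, 220, 220, 220, 220, 220, 220]
t=26: [260, 260, 260, 260, 260, 260, 260, 260, 260]

Answer: x_1(4028) = 260
Key observation: The state at step 24, [260, 260, 260, 260, 260, 260, 260, 260, 260], reappears at step 26: the system is in a cycle of period 2 from step 24 on.  Therefore the state at step 4028 equals the state at step 24 + ((4028 - 24) mod 2) = 24, which is [260, 260, 260, 260, 260, 260, 260, 260, 260].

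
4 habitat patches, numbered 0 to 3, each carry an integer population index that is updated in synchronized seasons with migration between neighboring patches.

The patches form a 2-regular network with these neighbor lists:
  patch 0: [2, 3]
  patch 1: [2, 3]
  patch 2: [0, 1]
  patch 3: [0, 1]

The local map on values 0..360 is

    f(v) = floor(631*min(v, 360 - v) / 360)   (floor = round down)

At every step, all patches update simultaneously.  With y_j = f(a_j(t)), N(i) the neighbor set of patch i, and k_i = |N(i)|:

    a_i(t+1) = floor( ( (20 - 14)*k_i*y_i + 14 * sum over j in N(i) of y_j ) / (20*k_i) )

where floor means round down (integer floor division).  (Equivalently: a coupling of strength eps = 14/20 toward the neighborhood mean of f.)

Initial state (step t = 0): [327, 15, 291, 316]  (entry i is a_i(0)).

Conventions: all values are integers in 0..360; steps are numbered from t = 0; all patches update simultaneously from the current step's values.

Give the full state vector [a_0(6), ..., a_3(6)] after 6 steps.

Answer: [305, 304, 309, 308]

Derivation:
t=0: [327, 15, 291, 316]
t=1: [86, 76, 65, 52]
t=2: [116, 111, 132, 126]
t=3: [218, 216, 208, 204]
t=4: [263, 264, 254, 256]
t=5: [179, 178, 173, 172]
t=6: [305, 304, 309, 308]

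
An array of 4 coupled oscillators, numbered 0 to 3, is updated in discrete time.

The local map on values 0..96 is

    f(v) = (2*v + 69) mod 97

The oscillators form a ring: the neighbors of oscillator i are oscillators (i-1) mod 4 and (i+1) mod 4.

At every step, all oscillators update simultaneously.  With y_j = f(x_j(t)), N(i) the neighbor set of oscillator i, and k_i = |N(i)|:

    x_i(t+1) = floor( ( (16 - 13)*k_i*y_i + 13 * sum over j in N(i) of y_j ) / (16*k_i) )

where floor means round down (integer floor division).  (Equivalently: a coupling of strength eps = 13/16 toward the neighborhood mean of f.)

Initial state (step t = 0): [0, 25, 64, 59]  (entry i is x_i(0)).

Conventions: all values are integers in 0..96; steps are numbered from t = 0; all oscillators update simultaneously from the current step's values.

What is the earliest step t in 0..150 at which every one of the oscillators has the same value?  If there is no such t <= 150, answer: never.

Simulating step by step:
t=0: [0, 25, 64, 59]  (not all equal)
t=1: [58, 33, 46, 46]  (not all equal)
t=2: [57, 68, 53, 73]  (not all equal)
t=3: [29, 68, 27, 70]  (not all equal)
t=4: [16, 24, 15, 25]  (not all equal)
t=5: [17, 6, 17, 6]  (not all equal)
t=6: [66, 20, 66, 20]  (not all equal)
t=7: [11, 7, 11, 7]  (not all equal)
t=8: [84, 89, 84, 89]  (not all equal)
t=9: [51, 44, 51, 44]  (not all equal)
t=10: [62, 71, 62, 71]  (not all equal)
t=11: [31, 81, 31, 81]  (not all equal)
t=12: [36, 34, 36, 34]  (not all equal)
t=13: [40, 43, 40, 43]  (not all equal)
t=14: [56, 53, 56, 53]  (not all equal)
t=15: [79, 82, 79, 82]  (not all equal)
t=16: [37, 34, 37, 34]  (not all equal)
t=17: [41, 44, 41, 44]  (not all equal)
t=18: [58, 55, 58, 55]  (not all equal)
t=19: [83, 86, 83, 86]  (not all equal)
t=20: [45, 42, 45, 42]  (not all equal)
t=21: [57, 60, 57, 60]  (not all equal)
t=22: [90, 87, 90, 87]  (not all equal)
t=23: [50, 53, 50, 53]  (not all equal)
t=24: [76, 73, 76, 73]  (not all equal)
t=25: [22, 25, 22, 25]  (not all equal)
t=26: [20, 17, 20, 17]  (not all equal)
t=27: [7, 10, 7, 10]  (not all equal)
t=28: [87, 84, 87, 84]  (not all equal)
t=29: [44, 47, 44, 47]  (not all equal)
t=30: [64, 61, 64, 61]  (not all equal)
t=31: [76, 20, 76, 20]  (not all equal)
t=32: [14, 24, 14, 24]  (not all equal)
t=33: [16, 3, 16, 3]  (not all equal)
t=34: [61, 17, 61, 17]  (not all equal)
t=35: [22, 77, 22, 77]  (not all equal)
t=36: [26, 18, 26, 18]  (not all equal)
t=37: [11, 21, 11, 21]  (not all equal)
t=38: [28, 76, 28, 76]  (not all equal)
t=39: [27, 27, 27, 27]  (all equal)

Answer: 39
Key observation: Synchronization is absorbing here: once all oscillators are equal they stay equal, and step 39 is the first all-equal step.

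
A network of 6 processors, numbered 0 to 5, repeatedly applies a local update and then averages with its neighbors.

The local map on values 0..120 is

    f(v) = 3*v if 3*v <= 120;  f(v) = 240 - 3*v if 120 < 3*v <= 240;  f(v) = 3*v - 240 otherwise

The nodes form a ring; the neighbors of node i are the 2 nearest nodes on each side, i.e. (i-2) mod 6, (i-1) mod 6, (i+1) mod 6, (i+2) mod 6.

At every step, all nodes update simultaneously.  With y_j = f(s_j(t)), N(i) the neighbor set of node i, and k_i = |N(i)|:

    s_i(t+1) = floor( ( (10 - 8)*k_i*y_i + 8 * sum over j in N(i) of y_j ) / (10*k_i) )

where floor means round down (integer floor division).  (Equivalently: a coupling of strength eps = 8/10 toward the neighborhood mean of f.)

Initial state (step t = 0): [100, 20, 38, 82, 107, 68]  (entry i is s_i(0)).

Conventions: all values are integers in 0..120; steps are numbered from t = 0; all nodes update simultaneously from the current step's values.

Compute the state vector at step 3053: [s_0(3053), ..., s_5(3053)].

Answer: [104, 103, 103, 103, 103, 104]
Key observation: The state at step 10, [100, 100, 101, 101, 100, 100], reappears at step 22: the system is in a cycle of period 12 from step 10 on.  Therefore the state at step 3053 equals the state at step 10 + ((3053 - 10) mod 12) = 17, which is [104, 103, 103, 103, 103, 104].

Derivation:
t=0: [100, 20, 38, 82, 107, 68]
t=1: [70, 55, 64, 59, 59, 48]
t=2: [62, 62, 55, 69, 60, 65]
t=3: [57, 52, 55, 53, 53, 49]
t=4: [80, 80, 78, 82, 79, 81]
t=5: [2, 3, 3, 3, 3, 2]
t=6: [7, 7, 8, 8, 7, 7]
t=7: [21, 22, 22, 22, 22, 21]
t=8: [64, 64, 65, 65, 64, 64]
t=9: [47, 46, 46, 46, 46, 47]
t=10: [100, 100, 101, 101, 100, 100]
t=11: [60, 61, 61, 61, 61, 60]
t=12: [58, 58, 57, 57, 58, 58]
t=13: [66, 67, 67, 67, 67, 66]
t=14: [40, 40, 39, 39, 40, 40]
t=15: [119, 118, 118, 118, 118, 119]
t=16: [115, 115, 114, 114, 115, 115]
t=17: [104, 103, 103, 103, 103, 104]
t=18: [70, 70, 69, 69, 70, 70]
t=19: [30, 31, 31, 31, 31, 30]
t=20: [91, 91, 92, 92, 91, 91]
t=21: [33, 34, 34, 34, 34, 33]
t=22: [100, 100, 101, 101, 100, 100]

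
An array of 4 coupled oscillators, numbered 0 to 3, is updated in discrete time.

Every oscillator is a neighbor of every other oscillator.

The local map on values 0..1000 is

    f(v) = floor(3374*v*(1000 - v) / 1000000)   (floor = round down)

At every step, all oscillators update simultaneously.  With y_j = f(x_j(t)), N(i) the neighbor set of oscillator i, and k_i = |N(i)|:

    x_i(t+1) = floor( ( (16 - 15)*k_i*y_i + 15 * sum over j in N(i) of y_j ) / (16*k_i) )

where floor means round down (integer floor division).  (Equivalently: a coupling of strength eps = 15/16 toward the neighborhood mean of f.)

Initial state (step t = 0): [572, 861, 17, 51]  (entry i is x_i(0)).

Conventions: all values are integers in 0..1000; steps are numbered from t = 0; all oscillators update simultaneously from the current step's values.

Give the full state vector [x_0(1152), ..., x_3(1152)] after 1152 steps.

Simulating step by step:
t=0: [572, 861, 17, 51]
t=1: [246, 351, 438, 411]
t=2: [793, 757, 742, 745]
t=3: [629, 613, 606, 608]
t=4: [802, 798, 797, 797]
t=5: [543, 541, 541, 541]
t=6: [837, 837, 837, 837]
t=7: [460, 460, 460, 460]
t=8: [838, 838, 838, 838]
t=9: [458, 458, 458, 458]
t=10: [837, 837, 837, 837]

Answer: [838, 838, 838, 838]
Key observation: The state at step 6, [837, 837, 837, 837], reappears at step 10: the system is in a cycle of period 4 from step 6 on.  Therefore the state at step 1152 equals the state at step 6 + ((1152 - 6) mod 4) = 8, which is [838, 838, 838, 838].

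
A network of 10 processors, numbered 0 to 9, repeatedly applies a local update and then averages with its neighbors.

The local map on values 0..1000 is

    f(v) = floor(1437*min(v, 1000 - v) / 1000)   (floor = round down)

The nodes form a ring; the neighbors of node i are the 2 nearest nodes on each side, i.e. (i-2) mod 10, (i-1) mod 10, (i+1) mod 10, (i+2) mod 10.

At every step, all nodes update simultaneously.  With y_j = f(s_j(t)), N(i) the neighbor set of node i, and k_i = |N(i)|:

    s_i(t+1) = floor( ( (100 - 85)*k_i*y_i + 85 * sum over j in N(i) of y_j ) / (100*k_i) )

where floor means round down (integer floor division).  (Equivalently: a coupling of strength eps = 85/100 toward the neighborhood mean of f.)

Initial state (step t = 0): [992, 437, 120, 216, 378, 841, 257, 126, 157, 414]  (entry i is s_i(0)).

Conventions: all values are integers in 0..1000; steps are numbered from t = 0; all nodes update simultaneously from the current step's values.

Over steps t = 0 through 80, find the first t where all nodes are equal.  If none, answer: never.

Answer: 20
Key observation: Synchronization is absorbing here: once all nodes are equal they stay equal, and step 20 is the first all-equal step.

Derivation:
t=0: [992, 437, 120, 216, 378, 841, 257, 126, 157, 414]  (not all equal)
t=1: [345, 325, 342, 380, 310, 332, 305, 328, 279, 310]  (not all equal)
t=2: [457, 490, 488, 481, 481, 475, 446, 444, 452, 456]  (not all equal)
t=3: [674, 679, 687, 693, 680, 667, 661, 653, 647, 660]  (not all equal)
t=4: [475, 461, 456, 458, 463, 472, 485, 491, 488, 484]  (not all equal)
t=5: [678, 670, 664, 663, 670, 680, 688, 694, 695, 688]  (not all equal)
t=6: [460, 469, 474, 474, 469, 460, 451, 446, 447, 452]  (not all equal)
t=7: [661, 668, 673, 673, 668, 660, 653, 648, 648, 653]  (not all equal)
t=8: [487, 480, 476, 476, 480, 487, 494, 498, 498, 494]  (not all equal)
t=9: [699, 693, 689, 689, 693, 699, 705, 709, 709, 705]  (not all equal)
t=10: [432, 437, 440, 440, 437, 432, 426, 423, 423, 426]  (not all equal)
t=11: [619, 624, 627, 627, 624, 619, 614, 611, 611, 614]  (not all equal)
t=12: [547, 542, 540, 540, 542, 547, 551, 553, 553, 551]  (not all equal)
t=13: [651, 654, 657, 657, 654, 651, 647, 644, 644, 647]  (not all equal)
t=14: [501, 497, 496, 496, 497, 501, 505, 507, 507, 505]  (not all equal)
t=15: [712, 713, 713, 713, 713, 712, 711, 711, 711, 711]  (not all equal)
t=16: [413, 412, 412, 412, 412, 413, 413, 414, 414, 413]  (not all equal)
t=17: [592, 592, 592, 592, 592, 592, 593, 593, 593, 593]  (not all equal)
t=18: [585, 585, 586, 586, 585, 585, 584, 584, 584, 584]  (not all equal)
t=19: [596, 595, 595, 595, 595, 596, 596, 596, 596, 596]  (not all equal)
t=20: [580, 580, 580, 580, 580, 580, 580, 580, 580, 580]  (all equal)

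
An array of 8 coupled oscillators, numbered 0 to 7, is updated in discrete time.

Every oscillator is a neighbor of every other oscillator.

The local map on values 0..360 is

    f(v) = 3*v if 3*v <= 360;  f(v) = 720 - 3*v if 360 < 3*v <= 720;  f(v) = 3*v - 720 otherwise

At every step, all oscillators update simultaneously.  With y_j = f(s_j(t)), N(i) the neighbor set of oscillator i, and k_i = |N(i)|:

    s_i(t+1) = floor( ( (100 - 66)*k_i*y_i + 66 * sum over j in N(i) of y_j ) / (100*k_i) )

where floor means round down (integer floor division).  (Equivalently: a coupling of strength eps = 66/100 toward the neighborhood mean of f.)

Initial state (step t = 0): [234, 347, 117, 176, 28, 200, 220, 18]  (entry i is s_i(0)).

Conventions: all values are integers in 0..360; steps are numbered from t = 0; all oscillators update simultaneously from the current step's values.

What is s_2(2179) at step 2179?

Answer: s_2(2179) = 35
Key observation: The state at step 12, [109, 106, 107, 107, 109, 109, 109, 109], reappears at step 16: the system is in a cycle of period 4 from step 12 on.  Therefore the state at step 2179 equals the state at step 12 + ((2179 - 12) mod 4) = 15, which is [37, 34, 35, 35, 37, 37, 37, 37].

Derivation:
t=0: [234, 347, 117, 176, 28, 200, 220, 18]
t=1: [117, 192, 199, 160, 133, 142, 127, 126]
t=2: [289, 238, 233, 262, 281, 275, 286, 287]
t=3: [106, 71, 75, 86, 100, 96, 104, 105]
t=4: [288, 262, 265, 273, 283, 280, 286, 287]
t=5: [121, 102, 104, 110, 117, 115, 119, 120]
t=6: [343, 331, 332, 337, 342, 341, 343, 344]
t=7: [300, 291, 292, 295, 299, 298, 300, 300]
t=8: [172, 166, 167, 169, 172, 171, 172, 172]
t=9: [208, 212, 211, 210, 208, 208, 208, 208]
t=10: [93, 90, 91, 91, 93, 93, 93, 93]
t=11: [277, 274, 275, 275, 277, 277, 277, 277]
t=12: [109, 106, 107, 107, 109, 109, 109, 109]
t=13: [325, 322, 323, 323, 325, 325, 325, 325]
t=14: [253, 250, 251, 251, 253, 253, 253, 253]
t=15: [37, 34, 35, 35, 37, 37, 37, 37]
t=16: [109, 106, 107, 107, 109, 109, 109, 109]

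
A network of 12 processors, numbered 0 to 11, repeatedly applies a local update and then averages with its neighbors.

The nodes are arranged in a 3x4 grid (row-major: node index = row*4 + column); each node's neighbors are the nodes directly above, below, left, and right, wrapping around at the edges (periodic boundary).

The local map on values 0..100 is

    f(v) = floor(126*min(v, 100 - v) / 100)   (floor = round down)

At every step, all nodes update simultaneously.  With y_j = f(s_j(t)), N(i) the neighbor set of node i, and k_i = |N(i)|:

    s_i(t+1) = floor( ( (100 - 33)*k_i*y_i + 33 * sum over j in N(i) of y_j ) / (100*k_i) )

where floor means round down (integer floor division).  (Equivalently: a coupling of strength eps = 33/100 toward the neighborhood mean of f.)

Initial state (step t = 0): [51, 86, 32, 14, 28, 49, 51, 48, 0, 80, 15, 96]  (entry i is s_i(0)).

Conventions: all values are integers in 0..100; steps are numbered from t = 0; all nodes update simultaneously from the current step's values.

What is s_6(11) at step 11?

Answer: s_6(11) = 53

Derivation:
t=0: [51, 86, 32, 14, 28, 49, 51, 48, 0, 80, 15, 96]
t=1: [46, 26, 36, 25, 38, 52, 55, 49, 10, 24, 22, 11]
t=2: [48, 37, 42, 35, 47, 53, 53, 52, 20, 30, 29, 19]
t=3: [54, 47, 50, 45, 56, 56, 56, 55, 31, 38, 38, 29]
t=4: [55, 57, 60, 55, 53, 54, 55, 54, 42, 47, 48, 40]
t=5: [55, 54, 52, 55, 57, 57, 56, 56, 53, 57, 57, 52]
t=6: [56, 56, 58, 56, 54, 54, 55, 55, 58, 54, 55, 58]
t=7: [54, 55, 53, 54, 56, 56, 55, 55, 53, 56, 55, 52]
t=8: [56, 56, 58, 57, 55, 55, 56, 56, 58, 55, 56, 59]
t=9: [54, 54, 52, 53, 55, 55, 54, 54, 52, 55, 54, 51]
t=10: [57, 57, 59, 58, 56, 56, 57, 57, 59, 56, 57, 60]
t=11: [53, 53, 51, 52, 54, 54, 53, 53, 51, 54, 53, 50]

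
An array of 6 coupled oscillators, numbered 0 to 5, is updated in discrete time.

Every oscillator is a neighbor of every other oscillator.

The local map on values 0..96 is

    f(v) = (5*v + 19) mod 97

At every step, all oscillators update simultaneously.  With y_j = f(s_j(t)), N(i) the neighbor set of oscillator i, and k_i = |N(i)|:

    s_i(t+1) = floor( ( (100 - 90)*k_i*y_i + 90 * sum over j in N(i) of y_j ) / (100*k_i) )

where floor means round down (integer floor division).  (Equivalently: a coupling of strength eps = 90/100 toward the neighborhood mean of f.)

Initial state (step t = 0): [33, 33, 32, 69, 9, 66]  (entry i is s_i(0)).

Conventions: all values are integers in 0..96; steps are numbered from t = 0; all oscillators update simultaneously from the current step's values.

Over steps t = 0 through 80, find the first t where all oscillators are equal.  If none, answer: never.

Simulating step by step:
t=0: [33, 33, 32, 69, 9, 66]  (not all equal)
t=1: [74, 74, 74, 75, 76, 76]  (not all equal)
t=2: [5, 5, 5, 5, 4, 4]  (not all equal)
t=3: [42, 42, 42, 42, 42, 42]  (all equal)

Answer: 3
Key observation: Synchronization is absorbing here: once all oscillators are equal they stay equal, and step 3 is the first all-equal step.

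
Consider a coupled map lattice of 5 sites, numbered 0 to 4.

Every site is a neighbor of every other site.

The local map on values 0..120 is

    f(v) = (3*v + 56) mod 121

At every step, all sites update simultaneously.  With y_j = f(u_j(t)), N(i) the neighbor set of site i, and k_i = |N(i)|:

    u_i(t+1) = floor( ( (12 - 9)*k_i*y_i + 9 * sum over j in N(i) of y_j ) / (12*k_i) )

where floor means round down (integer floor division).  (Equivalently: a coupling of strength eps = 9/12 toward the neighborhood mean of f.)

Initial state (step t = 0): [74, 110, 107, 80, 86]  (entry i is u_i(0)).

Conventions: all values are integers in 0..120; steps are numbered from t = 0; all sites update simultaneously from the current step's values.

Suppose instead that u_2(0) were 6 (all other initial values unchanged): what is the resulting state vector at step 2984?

Answer: [51, 51, 51, 51, 51]
Key observation: The state at step 3, [79, 79, 79, 79, 79], reappears at step 8: the system is in a cycle of period 5 from step 3 on.  Therefore the state at step 2984 equals the state at step 3 + ((2984 - 3) mod 5) = 4, which is [51, 51, 51, 51, 51].

Derivation:
t=0: [74, 110, 6, 80, 86]
t=1: [50, 50, 53, 51, 53]
t=2: [88, 88, 89, 89, 89]
t=3: [79, 79, 79, 79, 79]
t=4: [51, 51, 51, 51, 51]
t=5: [88, 88, 88, 88, 88]
t=6: [78, 78, 78, 78, 78]
t=7: [48, 48, 48, 48, 48]
t=8: [79, 79, 79, 79, 79]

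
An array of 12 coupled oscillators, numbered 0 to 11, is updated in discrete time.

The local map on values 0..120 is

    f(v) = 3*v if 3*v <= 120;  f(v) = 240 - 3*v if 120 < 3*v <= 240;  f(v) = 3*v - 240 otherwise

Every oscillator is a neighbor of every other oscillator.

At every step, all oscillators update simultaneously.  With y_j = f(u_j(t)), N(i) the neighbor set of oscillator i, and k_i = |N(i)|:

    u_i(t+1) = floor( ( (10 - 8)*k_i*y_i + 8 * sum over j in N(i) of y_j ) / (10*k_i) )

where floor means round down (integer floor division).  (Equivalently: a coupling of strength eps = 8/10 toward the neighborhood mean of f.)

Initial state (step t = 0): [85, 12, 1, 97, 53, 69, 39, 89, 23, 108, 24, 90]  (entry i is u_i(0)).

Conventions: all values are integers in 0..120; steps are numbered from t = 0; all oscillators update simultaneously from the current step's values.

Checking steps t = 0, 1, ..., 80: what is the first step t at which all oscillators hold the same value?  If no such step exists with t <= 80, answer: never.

Simulating step by step:
t=0: [85, 12, 1, 97, 53, 69, 39, 89, 23, 108, 24, 90]  (not all equal)
t=1: [46, 49, 45, 51, 55, 49, 59, 48, 53, 55, 54, 48]  (not all equal)
t=2: [88, 87, 89, 87, 85, 87, 83, 88, 86, 85, 85, 88]  (not all equal)
t=3: [20, 19, 20, 19, 18, 19, 18, 20, 19, 18, 18, 20]  (not all equal)
t=4: [57, 57, 57, 57, 56, 57, 56, 57, 57, 56, 56, 57]  (not all equal)
t=5: [69, 69, 69, 69, 70, 69, 70, 69, 69, 70, 70, 69]  (not all equal)
t=6: [32, 32, 32, 32, 31, 32, 31, 32, 32, 31, 31, 32]  (not all equal)
t=7: [95, 95, 95, 95, 94, 95, 94, 95, 95, 94, 94, 95]  (not all equal)
t=8: [44, 44, 44, 44, 43, 44, 43, 44, 44, 43, 43, 44]  (not all equal)
t=9: [108, 108, 108, 108, 109, 108, 109, 108, 108, 109, 109, 108]  (not all equal)
t=10: [84, 84, 84, 84, 85, 84, 85, 84, 84, 85, 85, 84]  (not all equal)
t=11: [12, 12, 12, 12, 13, 12, 13, 12, 12, 13, 13, 12]  (not all equal)
t=12: [36, 36, 36, 36, 37, 36, 37, 36, 36, 37, 37, 36]  (not all equal)
t=13: [108, 108, 108, 108, 109, 108, 109, 108, 108, 109, 109, 108]  (not all equal)

Answer: never
Key observation: The state at step 9 reappears at step 13 — the system is in a cycle of period 4 from step 9 on.  No step 0..13 is synchronized, and the cycle repeats forever, so no step up to 80 (or ever) has all oscillators equal.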